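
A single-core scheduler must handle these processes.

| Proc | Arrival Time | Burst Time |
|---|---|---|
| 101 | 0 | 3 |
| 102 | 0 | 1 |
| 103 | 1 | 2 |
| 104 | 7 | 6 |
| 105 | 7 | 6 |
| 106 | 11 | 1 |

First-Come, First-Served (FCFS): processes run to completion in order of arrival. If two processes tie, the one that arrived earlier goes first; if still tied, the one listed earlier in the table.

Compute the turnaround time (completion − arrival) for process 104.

Timeline: | 101 0-3 | 102 3-4 | 103 4-6 | idle 6-7 | 104 7-13 | 105 13-19 | 106 19-20 |
Completion: 101=3  102=4  103=6  104=13  105=19  106=20
Turnaround (C−A): 101=3  102=4  103=5  104=6  105=12  106=9
Turnaround(104) = completion − arrival = 13 − 7 = 6

6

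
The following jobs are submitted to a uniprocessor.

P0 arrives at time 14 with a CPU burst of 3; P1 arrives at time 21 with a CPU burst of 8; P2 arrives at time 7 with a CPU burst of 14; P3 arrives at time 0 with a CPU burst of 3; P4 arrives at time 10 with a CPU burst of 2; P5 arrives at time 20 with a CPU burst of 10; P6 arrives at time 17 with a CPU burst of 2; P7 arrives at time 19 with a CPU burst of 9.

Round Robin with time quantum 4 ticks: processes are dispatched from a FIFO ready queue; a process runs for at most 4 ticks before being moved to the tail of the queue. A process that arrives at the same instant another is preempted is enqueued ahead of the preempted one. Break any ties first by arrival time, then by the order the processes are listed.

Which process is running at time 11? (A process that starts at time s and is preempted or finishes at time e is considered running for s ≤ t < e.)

P4

Timeline: | P3 0-3 | idle 3-7 | P2 7-11 | P4 11-13 | P2 13-17 | P0 17-20 | P6 20-22 | P2 22-26 | P7 26-30 | P5 30-34 | P1 34-38 | P2 38-40 | P7 40-44 | P5 44-48 | P1 48-52 | P7 52-53 | P5 53-55 |
Completion: P0=20  P1=52  P2=40  P3=3  P4=13  P5=55  P6=22  P7=53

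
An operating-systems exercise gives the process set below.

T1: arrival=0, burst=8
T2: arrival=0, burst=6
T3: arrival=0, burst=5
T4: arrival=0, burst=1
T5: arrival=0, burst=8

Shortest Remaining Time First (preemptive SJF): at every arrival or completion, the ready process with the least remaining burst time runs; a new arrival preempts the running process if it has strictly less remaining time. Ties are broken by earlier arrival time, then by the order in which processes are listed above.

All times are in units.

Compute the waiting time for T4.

Timeline: | T4 0-1 | T3 1-6 | T2 6-12 | T1 12-20 | T5 20-28 |
Completion: T1=20  T2=12  T3=6  T4=1  T5=28
Turnaround (C−A): T1=20  T2=12  T3=6  T4=1  T5=28
Waiting(T4) = turnaround − burst = 1 − 1 = 0

0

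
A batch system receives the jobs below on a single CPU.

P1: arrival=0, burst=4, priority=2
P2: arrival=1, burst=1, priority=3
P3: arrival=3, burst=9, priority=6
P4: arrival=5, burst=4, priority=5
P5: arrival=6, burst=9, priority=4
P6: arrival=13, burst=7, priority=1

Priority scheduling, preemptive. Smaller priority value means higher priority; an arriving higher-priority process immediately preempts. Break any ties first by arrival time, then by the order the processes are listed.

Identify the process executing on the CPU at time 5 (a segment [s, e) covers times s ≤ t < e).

Timeline: | P1 0-4 | P2 4-5 | P4 5-6 | P5 6-13 | P6 13-20 | P5 20-22 | P4 22-25 | P3 25-34 |
Completion: P1=4  P2=5  P3=34  P4=25  P5=22  P6=20

P4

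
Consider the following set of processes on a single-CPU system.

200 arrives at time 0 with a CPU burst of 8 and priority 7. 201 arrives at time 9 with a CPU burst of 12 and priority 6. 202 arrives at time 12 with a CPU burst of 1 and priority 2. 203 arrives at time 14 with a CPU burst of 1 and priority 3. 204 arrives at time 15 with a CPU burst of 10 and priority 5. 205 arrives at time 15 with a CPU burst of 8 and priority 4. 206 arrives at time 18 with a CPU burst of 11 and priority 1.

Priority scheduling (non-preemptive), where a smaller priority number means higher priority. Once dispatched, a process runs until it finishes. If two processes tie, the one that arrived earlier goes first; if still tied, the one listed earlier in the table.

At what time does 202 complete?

Schedule: | 200 0-8 | idle 8-9 | 201 9-21 | 206 21-32 | 202 32-33 | 203 33-34 | 205 34-42 | 204 42-52 |
Completion: 200=8  201=21  202=33  203=34  204=52  205=42  206=32

33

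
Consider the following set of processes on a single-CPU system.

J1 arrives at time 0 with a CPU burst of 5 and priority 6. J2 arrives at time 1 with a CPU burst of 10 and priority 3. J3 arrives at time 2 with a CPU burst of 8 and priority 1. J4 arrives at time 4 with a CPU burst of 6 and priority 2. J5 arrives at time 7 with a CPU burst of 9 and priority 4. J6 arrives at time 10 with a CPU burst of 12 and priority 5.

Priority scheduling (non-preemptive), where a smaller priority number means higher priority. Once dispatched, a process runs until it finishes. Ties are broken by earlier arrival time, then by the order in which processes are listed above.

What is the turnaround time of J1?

5

Gantt: | J1 0-5 | J3 5-13 | J4 13-19 | J2 19-29 | J5 29-38 | J6 38-50 |
Completion: J1=5  J2=29  J3=13  J4=19  J5=38  J6=50
Turnaround (C−A): J1=5  J2=28  J3=11  J4=15  J5=31  J6=40
Turnaround(J1) = completion − arrival = 5 − 0 = 5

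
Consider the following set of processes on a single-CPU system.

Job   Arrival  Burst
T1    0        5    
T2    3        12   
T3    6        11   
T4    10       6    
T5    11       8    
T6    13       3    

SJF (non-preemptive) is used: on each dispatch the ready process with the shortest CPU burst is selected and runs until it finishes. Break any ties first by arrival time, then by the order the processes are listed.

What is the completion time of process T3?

Schedule: | T1 0-5 | T2 5-17 | T6 17-20 | T4 20-26 | T5 26-34 | T3 34-45 |
Completion: T1=5  T2=17  T3=45  T4=26  T5=34  T6=20

45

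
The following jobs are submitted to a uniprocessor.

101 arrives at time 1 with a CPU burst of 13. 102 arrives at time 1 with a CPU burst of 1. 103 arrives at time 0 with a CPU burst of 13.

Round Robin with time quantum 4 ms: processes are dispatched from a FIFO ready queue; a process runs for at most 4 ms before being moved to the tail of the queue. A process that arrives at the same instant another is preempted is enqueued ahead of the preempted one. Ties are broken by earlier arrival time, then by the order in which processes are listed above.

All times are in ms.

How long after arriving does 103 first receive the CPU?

Gantt: | 103 0-4 | 101 4-8 | 102 8-9 | 103 9-13 | 101 13-17 | 103 17-21 | 101 21-25 | 103 25-26 | 101 26-27 |
Completion: 101=27  102=9  103=26
Response(103) = first start − arrival = 0 − 0 = 0

0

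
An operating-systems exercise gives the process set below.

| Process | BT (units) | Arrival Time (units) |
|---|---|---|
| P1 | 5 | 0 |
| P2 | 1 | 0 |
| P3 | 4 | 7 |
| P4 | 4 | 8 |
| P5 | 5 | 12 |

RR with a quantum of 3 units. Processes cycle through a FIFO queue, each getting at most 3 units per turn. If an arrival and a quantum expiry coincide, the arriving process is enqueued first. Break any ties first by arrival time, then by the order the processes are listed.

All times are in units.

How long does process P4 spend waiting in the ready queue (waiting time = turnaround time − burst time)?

6

Timeline: | P1 0-3 | P2 3-4 | P1 4-6 | idle 6-7 | P3 7-10 | P4 10-13 | P3 13-14 | P5 14-17 | P4 17-18 | P5 18-20 |
Completion: P1=6  P2=4  P3=14  P4=18  P5=20
Waiting(P4) = turnaround − burst = 10 − 4 = 6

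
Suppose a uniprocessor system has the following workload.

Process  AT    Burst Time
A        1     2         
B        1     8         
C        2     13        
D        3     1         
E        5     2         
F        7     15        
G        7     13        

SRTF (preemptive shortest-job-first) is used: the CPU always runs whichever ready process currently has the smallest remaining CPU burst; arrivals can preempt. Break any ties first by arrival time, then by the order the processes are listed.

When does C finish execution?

Timeline: | idle 0-1 | A 1-3 | D 3-4 | B 4-5 | E 5-7 | B 7-14 | C 14-27 | G 27-40 | F 40-55 |
Completion: A=3  B=14  C=27  D=4  E=7  F=55  G=40
Turnaround (C−A): A=2  B=13  C=25  D=1  E=2  F=48  G=33

27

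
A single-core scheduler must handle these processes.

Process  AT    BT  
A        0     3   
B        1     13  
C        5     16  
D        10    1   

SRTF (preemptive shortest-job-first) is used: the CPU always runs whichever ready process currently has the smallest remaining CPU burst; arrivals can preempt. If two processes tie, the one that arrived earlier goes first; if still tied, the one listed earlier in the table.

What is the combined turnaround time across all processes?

48

Schedule: | A 0-3 | B 3-10 | D 10-11 | B 11-17 | C 17-33 |
Completion: A=3  B=17  C=33  D=11
Turnaround (C−A): A=3  B=16  C=28  D=1
Turnaround = completion − arrival: A=3, B=16, C=28, D=1
Total turnaround = 3 + 16 + 28 + 1 = 48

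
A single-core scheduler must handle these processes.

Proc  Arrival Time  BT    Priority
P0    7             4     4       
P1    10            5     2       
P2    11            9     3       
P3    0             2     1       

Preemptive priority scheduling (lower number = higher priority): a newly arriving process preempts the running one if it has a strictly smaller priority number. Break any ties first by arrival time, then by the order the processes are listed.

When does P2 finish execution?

24

Timeline: | P3 0-2 | idle 2-7 | P0 7-10 | P1 10-15 | P2 15-24 | P0 24-25 |
Completion: P0=25  P1=15  P2=24  P3=2
Turnaround (C−A): P0=18  P1=5  P2=13  P3=2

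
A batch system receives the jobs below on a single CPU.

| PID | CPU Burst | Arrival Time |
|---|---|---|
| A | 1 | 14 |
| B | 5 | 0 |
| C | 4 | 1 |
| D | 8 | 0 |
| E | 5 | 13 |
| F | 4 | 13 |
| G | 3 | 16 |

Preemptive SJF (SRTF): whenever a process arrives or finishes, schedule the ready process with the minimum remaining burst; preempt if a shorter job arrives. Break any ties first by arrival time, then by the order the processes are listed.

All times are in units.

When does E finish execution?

30

Gantt: | B 0-5 | C 5-9 | D 9-14 | A 14-15 | D 15-18 | G 18-21 | F 21-25 | E 25-30 |
Completion: A=15  B=5  C=9  D=18  E=30  F=25  G=21
Turnaround (C−A): A=1  B=5  C=8  D=18  E=17  F=12  G=5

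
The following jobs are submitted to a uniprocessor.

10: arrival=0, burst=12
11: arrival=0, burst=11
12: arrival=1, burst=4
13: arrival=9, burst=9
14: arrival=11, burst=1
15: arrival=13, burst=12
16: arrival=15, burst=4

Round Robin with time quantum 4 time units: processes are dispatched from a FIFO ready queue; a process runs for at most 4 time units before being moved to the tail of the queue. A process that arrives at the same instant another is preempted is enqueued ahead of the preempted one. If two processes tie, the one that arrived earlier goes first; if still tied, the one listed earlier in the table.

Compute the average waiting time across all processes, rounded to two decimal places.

21.00

Gantt: | 10 0-4 | 11 4-8 | 12 8-12 | 10 12-16 | 11 16-20 | 13 20-24 | 14 24-25 | 15 25-29 | 16 29-33 | 10 33-37 | 11 37-40 | 13 40-44 | 15 44-48 | 13 48-49 | 15 49-53 |
Completion: 10=37  11=40  12=12  13=49  14=25  15=53  16=33
Turnaround (C−A): 10=37  11=40  12=11  13=40  14=14  15=40  16=18
Waiting times: 10=25, 11=29, 12=7, 13=31, 14=13, 15=28, 16=14
Average waiting = (25+29+7+31+13+28+14) / 7 = 147/7 = 21.00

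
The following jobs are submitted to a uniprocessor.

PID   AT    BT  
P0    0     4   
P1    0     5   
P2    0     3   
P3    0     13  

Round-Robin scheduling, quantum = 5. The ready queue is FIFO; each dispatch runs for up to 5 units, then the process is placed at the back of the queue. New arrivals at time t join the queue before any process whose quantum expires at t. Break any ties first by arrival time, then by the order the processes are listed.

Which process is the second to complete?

Schedule: | P0 0-4 | P1 4-9 | P2 9-12 | P3 12-25 |
Completion: P0=4  P1=9  P2=12  P3=25
Finish order: P0 → P1 → P2 → P3

P1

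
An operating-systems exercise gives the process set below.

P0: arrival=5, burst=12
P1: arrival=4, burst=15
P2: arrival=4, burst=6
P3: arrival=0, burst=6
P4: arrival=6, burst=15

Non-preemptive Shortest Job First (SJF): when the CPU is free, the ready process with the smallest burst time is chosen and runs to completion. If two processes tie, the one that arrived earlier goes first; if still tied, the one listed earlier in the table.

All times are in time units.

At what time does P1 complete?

Gantt: | P3 0-6 | P2 6-12 | P0 12-24 | P1 24-39 | P4 39-54 |
Completion: P0=24  P1=39  P2=12  P3=6  P4=54
Turnaround (C−A): P0=19  P1=35  P2=8  P3=6  P4=48

39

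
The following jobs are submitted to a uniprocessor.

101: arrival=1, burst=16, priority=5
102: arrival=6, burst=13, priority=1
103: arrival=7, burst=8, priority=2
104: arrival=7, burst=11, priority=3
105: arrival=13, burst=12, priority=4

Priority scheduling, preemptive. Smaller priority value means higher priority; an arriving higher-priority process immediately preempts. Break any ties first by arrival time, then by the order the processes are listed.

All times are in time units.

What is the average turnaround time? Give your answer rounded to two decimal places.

32.20

Gantt: | idle 0-1 | 101 1-6 | 102 6-19 | 103 19-27 | 104 27-38 | 105 38-50 | 101 50-61 |
Completion: 101=61  102=19  103=27  104=38  105=50
Turnaround (C−A): 101=60  102=13  103=20  104=31  105=37
Turnaround times: 101=60, 102=13, 103=20, 104=31, 105=37
Average turnaround = (60+13+20+31+37) / 5 = 161/5 = 32.20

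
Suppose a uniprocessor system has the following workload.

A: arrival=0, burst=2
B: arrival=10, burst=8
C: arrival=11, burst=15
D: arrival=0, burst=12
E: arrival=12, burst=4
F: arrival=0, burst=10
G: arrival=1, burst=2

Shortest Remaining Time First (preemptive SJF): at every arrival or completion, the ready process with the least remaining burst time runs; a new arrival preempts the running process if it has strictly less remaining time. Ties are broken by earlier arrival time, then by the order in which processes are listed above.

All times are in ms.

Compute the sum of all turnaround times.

121

Schedule: | A 0-2 | G 2-4 | F 4-14 | E 14-18 | B 18-26 | D 26-38 | C 38-53 |
Completion: A=2  B=26  C=53  D=38  E=18  F=14  G=4
Turnaround (C−A): A=2  B=16  C=42  D=38  E=6  F=14  G=3
Turnaround = completion − arrival: A=2, B=16, C=42, D=38, E=6, F=14, G=3
Total turnaround = 2 + 16 + 42 + 38 + 6 + 14 + 3 = 121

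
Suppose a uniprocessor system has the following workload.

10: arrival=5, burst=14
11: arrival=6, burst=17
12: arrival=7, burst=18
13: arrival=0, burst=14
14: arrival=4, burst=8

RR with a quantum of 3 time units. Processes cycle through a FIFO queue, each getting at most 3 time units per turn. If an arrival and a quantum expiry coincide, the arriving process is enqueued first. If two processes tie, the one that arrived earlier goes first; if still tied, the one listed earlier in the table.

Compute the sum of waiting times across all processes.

190

Gantt: | 13 0-6 | 14 6-9 | 10 9-12 | 11 12-15 | 13 15-18 | 12 18-21 | 14 21-24 | 10 24-27 | 11 27-30 | 13 30-33 | 12 33-36 | 14 36-38 | 10 38-41 | 11 41-44 | 13 44-46 | 12 46-49 | 10 49-52 | 11 52-55 | 12 55-58 | 10 58-60 | 11 60-63 | 12 63-66 | 11 66-68 | 12 68-71 |
Completion: 10=60  11=68  12=71  13=46  14=38
Turnaround (C−A): 10=55  11=62  12=64  13=46  14=34
Waiting = turnaround − burst: 10=41, 11=45, 12=46, 13=32, 14=26
Total waiting = 41 + 45 + 46 + 32 + 26 = 190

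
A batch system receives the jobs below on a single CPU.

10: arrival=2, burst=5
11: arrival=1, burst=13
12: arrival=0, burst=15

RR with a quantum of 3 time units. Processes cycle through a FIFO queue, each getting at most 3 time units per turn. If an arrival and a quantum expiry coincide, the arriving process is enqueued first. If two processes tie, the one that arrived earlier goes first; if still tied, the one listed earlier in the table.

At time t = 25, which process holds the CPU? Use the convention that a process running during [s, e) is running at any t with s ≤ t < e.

12

Timeline: | 12 0-3 | 11 3-6 | 10 6-9 | 12 9-12 | 11 12-15 | 10 15-17 | 12 17-20 | 11 20-23 | 12 23-26 | 11 26-29 | 12 29-32 | 11 32-33 |
Completion: 10=17  11=33  12=32
Turnaround (C−A): 10=15  11=32  12=32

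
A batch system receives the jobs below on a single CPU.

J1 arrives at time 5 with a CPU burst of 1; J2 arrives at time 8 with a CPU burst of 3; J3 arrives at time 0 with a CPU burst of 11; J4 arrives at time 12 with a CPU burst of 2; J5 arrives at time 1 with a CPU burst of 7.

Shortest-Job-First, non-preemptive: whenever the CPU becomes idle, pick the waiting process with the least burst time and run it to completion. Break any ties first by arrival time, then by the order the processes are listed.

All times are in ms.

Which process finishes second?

Gantt: | J3 0-11 | J1 11-12 | J4 12-14 | J2 14-17 | J5 17-24 |
Completion: J1=12  J2=17  J3=11  J4=14  J5=24
Turnaround (C−A): J1=7  J2=9  J3=11  J4=2  J5=23
Finish order: J3 → J1 → J4 → J2 → J5

J1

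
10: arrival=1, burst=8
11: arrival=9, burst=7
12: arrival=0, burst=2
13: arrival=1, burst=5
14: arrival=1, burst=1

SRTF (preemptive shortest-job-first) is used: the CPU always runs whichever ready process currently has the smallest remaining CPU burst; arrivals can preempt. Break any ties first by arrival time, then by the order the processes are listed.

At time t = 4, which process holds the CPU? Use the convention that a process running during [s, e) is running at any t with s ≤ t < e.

13

Timeline: | 12 0-2 | 14 2-3 | 13 3-8 | 10 8-16 | 11 16-23 |
Completion: 10=16  11=23  12=2  13=8  14=3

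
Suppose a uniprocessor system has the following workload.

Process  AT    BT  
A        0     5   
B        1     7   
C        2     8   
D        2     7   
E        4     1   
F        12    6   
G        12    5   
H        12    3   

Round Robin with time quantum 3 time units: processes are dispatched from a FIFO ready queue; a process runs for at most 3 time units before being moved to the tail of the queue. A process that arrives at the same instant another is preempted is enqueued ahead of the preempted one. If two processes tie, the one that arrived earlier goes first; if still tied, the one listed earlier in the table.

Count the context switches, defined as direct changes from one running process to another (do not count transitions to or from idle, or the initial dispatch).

Gantt: | A 0-3 | B 3-6 | C 6-9 | D 9-12 | A 12-14 | E 14-15 | B 15-18 | C 18-21 | F 21-24 | G 24-27 | H 27-30 | D 30-33 | B 33-34 | C 34-36 | F 36-39 | G 39-41 | D 41-42 |
Completion: A=14  B=34  C=36  D=42  E=15  F=39  G=41  H=30
Turnaround (C−A): A=14  B=33  C=34  D=40  E=11  F=27  G=29  H=18

16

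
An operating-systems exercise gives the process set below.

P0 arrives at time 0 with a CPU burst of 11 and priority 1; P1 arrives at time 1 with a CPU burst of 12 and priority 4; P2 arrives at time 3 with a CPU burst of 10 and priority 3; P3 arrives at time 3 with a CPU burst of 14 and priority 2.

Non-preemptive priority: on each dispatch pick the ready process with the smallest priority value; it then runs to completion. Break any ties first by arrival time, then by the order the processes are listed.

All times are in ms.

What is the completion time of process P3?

Schedule: | P0 0-11 | P3 11-25 | P2 25-35 | P1 35-47 |
Completion: P0=11  P1=47  P2=35  P3=25
Turnaround (C−A): P0=11  P1=46  P2=32  P3=22

25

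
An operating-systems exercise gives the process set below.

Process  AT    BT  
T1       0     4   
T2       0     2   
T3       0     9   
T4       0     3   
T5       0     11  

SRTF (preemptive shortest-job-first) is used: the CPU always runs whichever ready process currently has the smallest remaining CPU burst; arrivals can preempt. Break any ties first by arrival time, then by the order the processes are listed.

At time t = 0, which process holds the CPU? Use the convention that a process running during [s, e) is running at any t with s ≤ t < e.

T2

Timeline: | T2 0-2 | T4 2-5 | T1 5-9 | T3 9-18 | T5 18-29 |
Completion: T1=9  T2=2  T3=18  T4=5  T5=29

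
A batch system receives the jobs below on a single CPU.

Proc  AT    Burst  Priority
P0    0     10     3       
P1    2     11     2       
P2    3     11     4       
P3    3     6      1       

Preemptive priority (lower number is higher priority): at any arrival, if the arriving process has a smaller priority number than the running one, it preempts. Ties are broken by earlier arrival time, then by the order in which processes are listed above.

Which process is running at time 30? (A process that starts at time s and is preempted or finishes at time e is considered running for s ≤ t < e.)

Gantt: | P0 0-2 | P1 2-3 | P3 3-9 | P1 9-19 | P0 19-27 | P2 27-38 |
Completion: P0=27  P1=19  P2=38  P3=9

P2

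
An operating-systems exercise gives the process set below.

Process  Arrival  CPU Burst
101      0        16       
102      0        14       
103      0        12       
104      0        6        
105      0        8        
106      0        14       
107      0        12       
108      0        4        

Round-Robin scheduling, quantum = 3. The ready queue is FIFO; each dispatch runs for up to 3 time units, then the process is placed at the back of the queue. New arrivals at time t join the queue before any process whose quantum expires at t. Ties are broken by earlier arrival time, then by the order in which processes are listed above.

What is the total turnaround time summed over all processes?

Timeline: | 101 0-3 | 102 3-6 | 103 6-9 | 104 9-12 | 105 12-15 | 106 15-18 | 107 18-21 | 108 21-24 | 101 24-27 | 102 27-30 | 103 30-33 | 104 33-36 | 105 36-39 | 106 39-42 | 107 42-45 | 108 45-46 | 101 46-49 | 102 49-52 | 103 52-55 | 105 55-57 | 106 57-60 | 107 60-63 | 101 63-66 | 102 66-69 | 103 69-72 | 106 72-75 | 107 75-78 | 101 78-81 | 102 81-83 | 106 83-85 | 101 85-86 |
Completion: 101=86  102=83  103=72  104=36  105=57  106=85  107=78  108=46
Turnaround (C−A): 101=86  102=83  103=72  104=36  105=57  106=85  107=78  108=46
Turnaround = completion − arrival: 101=86, 102=83, 103=72, 104=36, 105=57, 106=85, 107=78, 108=46
Total turnaround = 86 + 83 + 72 + 36 + 57 + 85 + 78 + 46 = 543

543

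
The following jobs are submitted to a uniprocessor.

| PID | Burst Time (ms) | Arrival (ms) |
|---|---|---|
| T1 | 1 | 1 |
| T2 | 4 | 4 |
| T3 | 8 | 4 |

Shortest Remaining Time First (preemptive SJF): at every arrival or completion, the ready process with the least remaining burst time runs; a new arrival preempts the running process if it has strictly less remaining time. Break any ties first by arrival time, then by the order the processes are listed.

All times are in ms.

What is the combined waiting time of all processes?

4

Timeline: | idle 0-1 | T1 1-2 | idle 2-4 | T2 4-8 | T3 8-16 |
Completion: T1=2  T2=8  T3=16
Waiting = turnaround − burst: T1=0, T2=0, T3=4
Total waiting = 0 + 0 + 4 = 4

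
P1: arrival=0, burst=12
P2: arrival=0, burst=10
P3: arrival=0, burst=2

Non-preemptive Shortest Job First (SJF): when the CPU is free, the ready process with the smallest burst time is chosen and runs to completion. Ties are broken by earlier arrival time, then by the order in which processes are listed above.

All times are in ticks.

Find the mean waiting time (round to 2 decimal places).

Schedule: | P3 0-2 | P2 2-12 | P1 12-24 |
Completion: P1=24  P2=12  P3=2
Waiting times: P1=12, P2=2, P3=0
Average waiting = (12+2+0) / 3 = 14/3 = 4.67

4.67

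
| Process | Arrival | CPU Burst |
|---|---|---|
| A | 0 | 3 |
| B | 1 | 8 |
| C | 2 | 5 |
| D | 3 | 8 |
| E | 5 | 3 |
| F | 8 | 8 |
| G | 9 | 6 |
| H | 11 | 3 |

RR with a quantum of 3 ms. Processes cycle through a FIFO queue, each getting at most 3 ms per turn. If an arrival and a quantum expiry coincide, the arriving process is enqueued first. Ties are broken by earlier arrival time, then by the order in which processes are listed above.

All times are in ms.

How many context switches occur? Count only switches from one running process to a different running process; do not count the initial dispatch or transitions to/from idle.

15

Schedule: | A 0-3 | B 3-6 | C 6-9 | D 9-12 | E 12-15 | B 15-18 | F 18-21 | G 21-24 | C 24-26 | H 26-29 | D 29-32 | B 32-34 | F 34-37 | G 37-40 | D 40-42 | F 42-44 |
Completion: A=3  B=34  C=26  D=42  E=15  F=44  G=40  H=29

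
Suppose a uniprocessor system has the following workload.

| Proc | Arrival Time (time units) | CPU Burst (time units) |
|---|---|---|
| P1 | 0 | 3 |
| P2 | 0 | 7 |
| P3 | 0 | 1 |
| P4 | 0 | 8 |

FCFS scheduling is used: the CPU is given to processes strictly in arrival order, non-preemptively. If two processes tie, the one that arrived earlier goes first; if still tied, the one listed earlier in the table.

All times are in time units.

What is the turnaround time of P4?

Timeline: | P1 0-3 | P2 3-10 | P3 10-11 | P4 11-19 |
Completion: P1=3  P2=10  P3=11  P4=19
Turnaround (C−A): P1=3  P2=10  P3=11  P4=19
Turnaround(P4) = completion − arrival = 19 − 0 = 19

19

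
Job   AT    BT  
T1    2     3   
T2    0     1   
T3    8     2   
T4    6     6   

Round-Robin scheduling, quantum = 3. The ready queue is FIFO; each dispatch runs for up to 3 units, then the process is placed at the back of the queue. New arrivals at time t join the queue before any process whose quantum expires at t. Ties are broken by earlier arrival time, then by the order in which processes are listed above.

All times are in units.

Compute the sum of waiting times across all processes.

Timeline: | T2 0-1 | idle 1-2 | T1 2-5 | idle 5-6 | T4 6-9 | T3 9-11 | T4 11-14 |
Completion: T1=5  T2=1  T3=11  T4=14
Turnaround (C−A): T1=3  T2=1  T3=3  T4=8
Waiting = turnaround − burst: T1=0, T2=0, T3=1, T4=2
Total waiting = 0 + 0 + 1 + 2 = 3

3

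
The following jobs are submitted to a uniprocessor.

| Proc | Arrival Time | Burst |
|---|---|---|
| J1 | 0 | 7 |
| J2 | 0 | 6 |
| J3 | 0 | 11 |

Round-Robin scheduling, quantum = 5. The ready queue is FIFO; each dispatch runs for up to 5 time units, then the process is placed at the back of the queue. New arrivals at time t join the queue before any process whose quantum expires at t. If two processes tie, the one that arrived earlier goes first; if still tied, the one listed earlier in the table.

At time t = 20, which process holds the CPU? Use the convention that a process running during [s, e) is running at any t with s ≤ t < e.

Schedule: | J1 0-5 | J2 5-10 | J3 10-15 | J1 15-17 | J2 17-18 | J3 18-24 |
Completion: J1=17  J2=18  J3=24
Turnaround (C−A): J1=17  J2=18  J3=24

J3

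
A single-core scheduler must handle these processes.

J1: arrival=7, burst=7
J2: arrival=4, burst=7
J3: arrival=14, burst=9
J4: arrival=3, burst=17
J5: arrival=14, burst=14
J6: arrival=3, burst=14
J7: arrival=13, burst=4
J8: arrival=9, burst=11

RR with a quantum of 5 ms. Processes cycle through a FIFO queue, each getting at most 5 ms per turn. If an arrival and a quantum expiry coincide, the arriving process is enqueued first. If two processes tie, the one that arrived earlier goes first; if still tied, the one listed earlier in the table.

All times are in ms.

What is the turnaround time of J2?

Timeline: | idle 0-3 | J4 3-8 | J6 8-13 | J2 13-18 | J1 18-23 | J4 23-28 | J8 28-33 | J7 33-37 | J6 37-42 | J3 42-47 | J5 47-52 | J2 52-54 | J1 54-56 | J4 56-61 | J8 61-66 | J6 66-70 | J3 70-74 | J5 74-79 | J4 79-81 | J8 81-82 | J5 82-86 |
Completion: J1=56  J2=54  J3=74  J4=81  J5=86  J6=70  J7=37  J8=82
Turnaround(J2) = completion − arrival = 54 − 4 = 50

50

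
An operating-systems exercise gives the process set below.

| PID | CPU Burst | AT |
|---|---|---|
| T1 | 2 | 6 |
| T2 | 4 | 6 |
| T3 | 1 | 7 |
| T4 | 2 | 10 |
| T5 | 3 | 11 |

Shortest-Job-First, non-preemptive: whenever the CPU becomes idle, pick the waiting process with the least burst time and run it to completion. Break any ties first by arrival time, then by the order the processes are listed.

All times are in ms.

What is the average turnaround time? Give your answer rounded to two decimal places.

4.60

Schedule: | idle 0-6 | T1 6-8 | T3 8-9 | T2 9-13 | T4 13-15 | T5 15-18 |
Completion: T1=8  T2=13  T3=9  T4=15  T5=18
Turnaround (C−A): T1=2  T2=7  T3=2  T4=5  T5=7
Turnaround times: T1=2, T2=7, T3=2, T4=5, T5=7
Average turnaround = (2+7+2+5+7) / 5 = 23/5 = 4.60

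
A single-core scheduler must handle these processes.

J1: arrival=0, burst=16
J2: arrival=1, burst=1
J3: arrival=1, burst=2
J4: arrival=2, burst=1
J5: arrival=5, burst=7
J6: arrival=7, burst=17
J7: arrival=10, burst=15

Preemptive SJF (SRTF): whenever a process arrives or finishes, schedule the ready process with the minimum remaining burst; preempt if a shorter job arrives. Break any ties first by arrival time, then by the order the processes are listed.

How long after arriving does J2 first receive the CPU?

0

Timeline: | J1 0-1 | J2 1-2 | J4 2-3 | J3 3-5 | J5 5-12 | J1 12-27 | J7 27-42 | J6 42-59 |
Completion: J1=27  J2=2  J3=5  J4=3  J5=12  J6=59  J7=42
Turnaround (C−A): J1=27  J2=1  J3=4  J4=1  J5=7  J6=52  J7=32
Response(J2) = first start − arrival = 1 − 1 = 0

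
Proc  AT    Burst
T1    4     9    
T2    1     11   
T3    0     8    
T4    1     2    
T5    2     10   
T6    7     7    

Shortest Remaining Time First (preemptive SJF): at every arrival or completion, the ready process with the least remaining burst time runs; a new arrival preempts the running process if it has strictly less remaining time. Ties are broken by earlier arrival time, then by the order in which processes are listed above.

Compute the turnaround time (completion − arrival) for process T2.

Schedule: | T3 0-1 | T4 1-3 | T3 3-10 | T6 10-17 | T1 17-26 | T5 26-36 | T2 36-47 |
Completion: T1=26  T2=47  T3=10  T4=3  T5=36  T6=17
Turnaround (C−A): T1=22  T2=46  T3=10  T4=2  T5=34  T6=10
Turnaround(T2) = completion − arrival = 47 − 1 = 46

46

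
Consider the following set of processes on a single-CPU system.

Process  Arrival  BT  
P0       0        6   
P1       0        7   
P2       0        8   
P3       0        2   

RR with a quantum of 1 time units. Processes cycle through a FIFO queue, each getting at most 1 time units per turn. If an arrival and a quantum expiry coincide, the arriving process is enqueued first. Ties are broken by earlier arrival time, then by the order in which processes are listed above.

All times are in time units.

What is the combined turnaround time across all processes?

70

Timeline: | P0 0-1 | P1 1-2 | P2 2-3 | P3 3-4 | P0 4-5 | P1 5-6 | P2 6-7 | P3 7-8 | P0 8-9 | P1 9-10 | P2 10-11 | P0 11-12 | P1 12-13 | P2 13-14 | P0 14-15 | P1 15-16 | P2 16-17 | P0 17-18 | P1 18-19 | P2 19-20 | P1 20-21 | P2 21-23 |
Completion: P0=18  P1=21  P2=23  P3=8
Turnaround = completion − arrival: P0=18, P1=21, P2=23, P3=8
Total turnaround = 18 + 21 + 23 + 8 = 70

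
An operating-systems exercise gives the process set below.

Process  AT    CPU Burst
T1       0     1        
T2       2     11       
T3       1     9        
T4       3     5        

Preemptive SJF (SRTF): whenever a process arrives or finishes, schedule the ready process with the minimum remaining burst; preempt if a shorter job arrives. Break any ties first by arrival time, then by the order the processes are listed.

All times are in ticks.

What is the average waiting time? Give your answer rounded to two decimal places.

4.50

Timeline: | T1 0-1 | T3 1-3 | T4 3-8 | T3 8-15 | T2 15-26 |
Completion: T1=1  T2=26  T3=15  T4=8
Turnaround (C−A): T1=1  T2=24  T3=14  T4=5
Waiting times: T1=0, T2=13, T3=5, T4=0
Average waiting = (0+13+5+0) / 4 = 18/4 = 4.50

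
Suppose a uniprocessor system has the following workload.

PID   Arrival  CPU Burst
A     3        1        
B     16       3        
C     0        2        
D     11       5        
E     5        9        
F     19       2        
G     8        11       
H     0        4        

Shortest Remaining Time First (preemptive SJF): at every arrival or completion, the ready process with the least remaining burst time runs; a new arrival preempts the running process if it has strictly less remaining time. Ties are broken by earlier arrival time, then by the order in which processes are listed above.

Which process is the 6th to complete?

F

Timeline: | C 0-2 | H 2-3 | A 3-4 | H 4-7 | E 7-16 | B 16-19 | F 19-21 | D 21-26 | G 26-37 |
Completion: A=4  B=19  C=2  D=26  E=16  F=21  G=37  H=7
Turnaround (C−A): A=1  B=3  C=2  D=15  E=11  F=2  G=29  H=7
Finish order: C → A → H → E → B → F → D → G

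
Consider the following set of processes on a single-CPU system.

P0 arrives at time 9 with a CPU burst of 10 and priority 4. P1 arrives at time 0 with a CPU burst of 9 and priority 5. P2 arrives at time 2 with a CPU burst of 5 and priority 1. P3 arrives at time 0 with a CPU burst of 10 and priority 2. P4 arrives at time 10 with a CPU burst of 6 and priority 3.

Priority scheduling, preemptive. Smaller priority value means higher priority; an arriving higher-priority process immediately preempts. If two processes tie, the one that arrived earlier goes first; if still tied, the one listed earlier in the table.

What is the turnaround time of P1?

40

Schedule: | P3 0-2 | P2 2-7 | P3 7-15 | P4 15-21 | P0 21-31 | P1 31-40 |
Completion: P0=31  P1=40  P2=7  P3=15  P4=21
Turnaround (C−A): P0=22  P1=40  P2=5  P3=15  P4=11
Turnaround(P1) = completion − arrival = 40 − 0 = 40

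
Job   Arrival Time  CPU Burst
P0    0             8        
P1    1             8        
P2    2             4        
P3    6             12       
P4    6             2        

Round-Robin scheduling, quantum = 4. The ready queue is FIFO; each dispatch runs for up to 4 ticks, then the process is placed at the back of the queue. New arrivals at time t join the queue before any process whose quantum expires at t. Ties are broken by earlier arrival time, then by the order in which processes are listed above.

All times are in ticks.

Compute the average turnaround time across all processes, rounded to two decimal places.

19.00

Timeline: | P0 0-4 | P1 4-8 | P2 8-12 | P0 12-16 | P3 16-20 | P4 20-22 | P1 22-26 | P3 26-34 |
Completion: P0=16  P1=26  P2=12  P3=34  P4=22
Turnaround (C−A): P0=16  P1=25  P2=10  P3=28  P4=16
Turnaround times: P0=16, P1=25, P2=10, P3=28, P4=16
Average turnaround = (16+25+10+28+16) / 5 = 95/5 = 19.00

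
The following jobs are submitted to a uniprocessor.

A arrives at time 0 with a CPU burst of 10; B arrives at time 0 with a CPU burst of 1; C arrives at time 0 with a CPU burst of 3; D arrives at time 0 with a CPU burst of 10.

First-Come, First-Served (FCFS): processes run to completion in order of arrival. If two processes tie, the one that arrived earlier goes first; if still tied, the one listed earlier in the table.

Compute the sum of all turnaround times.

59

Schedule: | A 0-10 | B 10-11 | C 11-14 | D 14-24 |
Completion: A=10  B=11  C=14  D=24
Turnaround = completion − arrival: A=10, B=11, C=14, D=24
Total turnaround = 10 + 11 + 14 + 24 = 59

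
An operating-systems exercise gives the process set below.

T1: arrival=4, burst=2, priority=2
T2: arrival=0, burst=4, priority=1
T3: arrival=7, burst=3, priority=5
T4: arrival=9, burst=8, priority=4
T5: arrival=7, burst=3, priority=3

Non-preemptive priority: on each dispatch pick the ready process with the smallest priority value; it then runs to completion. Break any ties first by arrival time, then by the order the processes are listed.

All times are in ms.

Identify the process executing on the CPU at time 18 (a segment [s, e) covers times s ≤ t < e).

T3

Timeline: | T2 0-4 | T1 4-6 | idle 6-7 | T5 7-10 | T4 10-18 | T3 18-21 |
Completion: T1=6  T2=4  T3=21  T4=18  T5=10
Turnaround (C−A): T1=2  T2=4  T3=14  T4=9  T5=3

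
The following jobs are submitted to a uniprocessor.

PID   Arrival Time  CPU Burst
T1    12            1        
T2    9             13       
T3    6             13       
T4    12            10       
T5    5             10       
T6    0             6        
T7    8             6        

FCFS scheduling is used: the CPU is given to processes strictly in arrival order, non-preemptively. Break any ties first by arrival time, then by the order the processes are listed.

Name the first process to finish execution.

T6

Timeline: | T6 0-6 | T5 6-16 | T3 16-29 | T7 29-35 | T2 35-48 | T1 48-49 | T4 49-59 |
Completion: T1=49  T2=48  T3=29  T4=59  T5=16  T6=6  T7=35
Finish order: T6 → T5 → T3 → T7 → T2 → T1 → T4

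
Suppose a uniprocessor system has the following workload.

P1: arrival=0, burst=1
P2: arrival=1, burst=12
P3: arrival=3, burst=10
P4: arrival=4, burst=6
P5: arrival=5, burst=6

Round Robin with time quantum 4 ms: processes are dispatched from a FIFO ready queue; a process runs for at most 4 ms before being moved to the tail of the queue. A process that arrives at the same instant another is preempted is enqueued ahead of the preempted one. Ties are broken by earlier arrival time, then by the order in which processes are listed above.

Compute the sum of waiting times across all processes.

77

Gantt: | P1 0-1 | P2 1-5 | P3 5-9 | P4 9-13 | P5 13-17 | P2 17-21 | P3 21-25 | P4 25-27 | P5 27-29 | P2 29-33 | P3 33-35 |
Completion: P1=1  P2=33  P3=35  P4=27  P5=29
Turnaround (C−A): P1=1  P2=32  P3=32  P4=23  P5=24
Waiting = turnaround − burst: P1=0, P2=20, P3=22, P4=17, P5=18
Total waiting = 0 + 20 + 22 + 17 + 18 = 77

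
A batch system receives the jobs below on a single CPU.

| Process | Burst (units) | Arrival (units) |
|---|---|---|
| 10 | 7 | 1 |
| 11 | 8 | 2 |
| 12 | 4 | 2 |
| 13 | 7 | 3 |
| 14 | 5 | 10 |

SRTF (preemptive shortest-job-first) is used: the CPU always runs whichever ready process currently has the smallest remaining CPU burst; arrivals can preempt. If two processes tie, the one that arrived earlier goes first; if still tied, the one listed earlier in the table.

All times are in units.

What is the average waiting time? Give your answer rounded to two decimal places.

8.40

Timeline: | idle 0-1 | 10 1-2 | 12 2-6 | 10 6-12 | 14 12-17 | 13 17-24 | 11 24-32 |
Completion: 10=12  11=32  12=6  13=24  14=17
Turnaround (C−A): 10=11  11=30  12=4  13=21  14=7
Waiting times: 10=4, 11=22, 12=0, 13=14, 14=2
Average waiting = (4+22+0+14+2) / 5 = 42/5 = 8.40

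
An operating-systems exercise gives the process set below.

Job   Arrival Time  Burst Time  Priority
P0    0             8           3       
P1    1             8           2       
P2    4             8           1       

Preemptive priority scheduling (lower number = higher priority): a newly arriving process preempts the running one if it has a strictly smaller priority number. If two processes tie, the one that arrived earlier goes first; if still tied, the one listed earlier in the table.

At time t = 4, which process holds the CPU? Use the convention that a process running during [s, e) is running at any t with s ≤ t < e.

Timeline: | P0 0-1 | P1 1-4 | P2 4-12 | P1 12-17 | P0 17-24 |
Completion: P0=24  P1=17  P2=12
Turnaround (C−A): P0=24  P1=16  P2=8

P2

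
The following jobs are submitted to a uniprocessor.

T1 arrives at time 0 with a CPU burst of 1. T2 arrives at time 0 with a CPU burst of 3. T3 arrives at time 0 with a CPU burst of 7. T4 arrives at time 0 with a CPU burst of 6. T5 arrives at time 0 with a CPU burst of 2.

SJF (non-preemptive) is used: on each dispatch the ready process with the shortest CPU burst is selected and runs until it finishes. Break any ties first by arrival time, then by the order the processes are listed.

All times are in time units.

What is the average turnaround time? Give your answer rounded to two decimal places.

8.20

Gantt: | T1 0-1 | T5 1-3 | T2 3-6 | T4 6-12 | T3 12-19 |
Completion: T1=1  T2=6  T3=19  T4=12  T5=3
Turnaround (C−A): T1=1  T2=6  T3=19  T4=12  T5=3
Turnaround times: T1=1, T2=6, T3=19, T4=12, T5=3
Average turnaround = (1+6+19+12+3) / 5 = 41/5 = 8.20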